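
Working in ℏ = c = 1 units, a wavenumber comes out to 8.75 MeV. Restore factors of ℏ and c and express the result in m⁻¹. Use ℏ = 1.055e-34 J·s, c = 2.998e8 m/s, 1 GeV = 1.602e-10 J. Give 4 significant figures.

Inverse length is [E]/(ℏc).
1 GeV → 1/(ℏc) × (1 GeV in J) = 5.065e15 m⁻¹.
Convert the energy scale: 8.75 MeV = 8.75e-3 GeV.
Result: 8.75e-3 × 5.065e15 = 4.432e13 m⁻¹.

4.432e13 m⁻¹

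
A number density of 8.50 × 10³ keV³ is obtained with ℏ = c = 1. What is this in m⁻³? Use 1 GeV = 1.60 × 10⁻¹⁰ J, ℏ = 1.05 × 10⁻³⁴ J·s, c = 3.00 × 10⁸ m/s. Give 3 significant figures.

Number density is [L]⁻³ = [E]³/(ℏc)³.
1 GeV³ → 1/(ℏc)³ × (1 GeV in J)³ = 1.31 × 10⁴⁷ m⁻³.
Convert the energy scale: 8.50 × 10³ keV³ = 8.50 × 10⁻¹⁵ GeV³.
Result: 8.50 × 10⁻¹⁵ × 1.31 × 10⁴⁷ = 1.11 × 10³³ m⁻³.

1.11 × 10³³ m⁻³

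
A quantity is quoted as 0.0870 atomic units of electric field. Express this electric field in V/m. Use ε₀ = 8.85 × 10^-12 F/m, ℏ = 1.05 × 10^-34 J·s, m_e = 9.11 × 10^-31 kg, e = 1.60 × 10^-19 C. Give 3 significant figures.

4.53 × 10^10 V/m

One atomic unit of electric field: E_au = E_h/(e a₀) = m_e²e⁵/((4πε₀)³ℏ⁴) = 5.20 × 10^11 V/m.
0.0870 × 5.20 × 10^11 V/m = 4.53 × 10^10 V/m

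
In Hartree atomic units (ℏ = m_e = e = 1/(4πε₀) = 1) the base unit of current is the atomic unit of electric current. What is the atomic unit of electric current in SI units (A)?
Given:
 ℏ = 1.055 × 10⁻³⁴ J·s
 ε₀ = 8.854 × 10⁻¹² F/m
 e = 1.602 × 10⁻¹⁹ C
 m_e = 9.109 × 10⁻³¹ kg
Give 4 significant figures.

I_au = e E_h/ℏ = m_e e⁵/((4πε₀)²ℏ³)
E_h = 4.354 × 10⁻¹⁸ J
e·E_h/ℏ = 6.612 × 10⁻³ A

6.612 × 10⁻³ A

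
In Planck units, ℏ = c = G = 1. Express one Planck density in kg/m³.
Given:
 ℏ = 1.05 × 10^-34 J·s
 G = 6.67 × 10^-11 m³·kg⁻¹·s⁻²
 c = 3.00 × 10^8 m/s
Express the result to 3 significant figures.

5.20 × 10^96 kg/m³

The unique combination of the constants set to 1 with dimensions of density is ρ_P = c⁵/(ℏG²).
  = 2.43 × 10^42 / 4.67 × 10^-55
  = 5.20 × 10^96 kg/m³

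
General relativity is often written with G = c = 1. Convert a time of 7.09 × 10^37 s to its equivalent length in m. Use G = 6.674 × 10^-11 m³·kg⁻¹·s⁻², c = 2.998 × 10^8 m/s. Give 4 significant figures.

2.126 × 10^46 m

Time → length via c.
7.09 × 10^37 s × (c) = 2.126 × 10^46 m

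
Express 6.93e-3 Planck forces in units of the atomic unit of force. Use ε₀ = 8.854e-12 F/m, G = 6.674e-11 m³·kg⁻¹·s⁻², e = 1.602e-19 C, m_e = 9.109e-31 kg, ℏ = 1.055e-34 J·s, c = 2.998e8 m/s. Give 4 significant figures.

1.021e49

Planck force: F_P = c⁴/G = 1.210e44 N
atomic unit of force: F_au = E_h/a₀ = m_e²e⁶/((4πε₀)³ℏ⁴) = 8.220e-8 N
6.93e-3 × 1.210e44 / 8.220e-8 = 1.021e49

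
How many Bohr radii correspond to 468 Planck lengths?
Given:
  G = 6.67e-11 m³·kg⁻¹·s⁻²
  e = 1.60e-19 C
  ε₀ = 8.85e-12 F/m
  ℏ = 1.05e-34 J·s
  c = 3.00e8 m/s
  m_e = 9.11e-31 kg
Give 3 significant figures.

Planck length: ℓ_P = √(ℏG/c³) = 1.61e-35 m
Bohr radius: a₀ = 4πε₀ℏ²/(m_e e²) = 5.26e-11 m
468 × 1.61e-35 / 5.26e-11 = 1.43e-22

1.43e-22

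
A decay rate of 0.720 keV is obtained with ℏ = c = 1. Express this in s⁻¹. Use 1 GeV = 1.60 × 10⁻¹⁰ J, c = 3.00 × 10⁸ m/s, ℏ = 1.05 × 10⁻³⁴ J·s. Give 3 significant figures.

1.10 × 10¹⁸ s⁻¹

A rate is [E]/ℏ; divide by ℏ.
1 GeV → 1/ℏ × (1 GeV in J) = 1.52 × 10²⁴ s⁻¹.
Convert the energy scale: 0.720 keV = 7.20 × 10⁻⁷ GeV.
Result: 7.20 × 10⁻⁷ × 1.52 × 10²⁴ = 1.10 × 10¹⁸ s⁻¹.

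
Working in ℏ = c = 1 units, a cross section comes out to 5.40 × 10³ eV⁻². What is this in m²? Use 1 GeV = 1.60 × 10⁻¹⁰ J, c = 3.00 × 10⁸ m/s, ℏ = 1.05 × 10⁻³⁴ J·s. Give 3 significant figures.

2.09 × 10⁻¹⁰ m²

Area is [L]² = [E]⁻²·(ℏc)²; restore (ℏc)².
1 GeV⁻² → (ℏc)² × (1 GeV in J)⁻² = 3.88 × 10⁻³² m².
Convert the energy scale: 5.40 × 10³ eV⁻² = 5.40 × 10²¹ GeV⁻².
Result: 5.40 × 10²¹ × 3.88 × 10⁻³² = 2.09 × 10⁻¹⁰ m².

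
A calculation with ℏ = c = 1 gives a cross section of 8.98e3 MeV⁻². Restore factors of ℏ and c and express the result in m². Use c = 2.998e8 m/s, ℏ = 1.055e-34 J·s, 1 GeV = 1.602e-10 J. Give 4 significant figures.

3.500e-22 m²

Area is [L]² = [E]⁻²·(ℏc)²; restore (ℏc)².
1 GeV⁻² → (ℏc)² × (1 GeV in J)⁻² = 3.898e-32 m².
Convert the energy scale: 8.98e3 MeV⁻² = 8.98e9 GeV⁻².
Result: 8.98e9 × 3.898e-32 = 3.500e-22 m².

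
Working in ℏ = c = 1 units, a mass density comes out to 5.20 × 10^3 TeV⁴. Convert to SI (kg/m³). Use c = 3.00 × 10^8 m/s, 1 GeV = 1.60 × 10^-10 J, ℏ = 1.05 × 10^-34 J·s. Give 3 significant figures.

1.21 × 10^36 kg/m³

Mass density is [E]/(c²[L]³) = [E]⁴/(ℏ³c⁵).
1 GeV⁴ → 1/(ℏ³c⁵) × (1 GeV in J)⁴ = 2.33 × 10^20 kg/m³.
Convert the energy scale: 5.20 × 10^3 TeV⁴ = 5.20 × 10^15 GeV⁴.
Result: 5.20 × 10^15 × 2.33 × 10^20 = 1.21 × 10^36 kg/m³.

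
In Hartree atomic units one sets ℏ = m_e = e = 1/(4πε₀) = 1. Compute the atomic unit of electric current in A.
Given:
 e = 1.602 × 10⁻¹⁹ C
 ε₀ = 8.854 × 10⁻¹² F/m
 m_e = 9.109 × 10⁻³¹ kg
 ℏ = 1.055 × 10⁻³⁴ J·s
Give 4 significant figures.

6.612 × 10⁻³ A

I_au = e E_h/ℏ = m_e e⁵/((4πε₀)²ℏ³)
E_h = 4.354 × 10⁻¹⁸ J
e·E_h/ℏ = 6.612 × 10⁻³ A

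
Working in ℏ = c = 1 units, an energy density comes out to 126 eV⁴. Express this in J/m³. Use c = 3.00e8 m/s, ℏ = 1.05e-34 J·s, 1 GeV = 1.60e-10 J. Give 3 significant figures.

[E]/[L]³ = [E]⁴/(ℏc)³; restore (ℏc)⁻³.
1 GeV⁴ → 1/(ℏc)³ × (1 GeV in J)⁴ = 2.10e37 J/m³.
Convert the energy scale: 126 eV⁴ = 1.26e-34 GeV⁴.
Result: 1.26e-34 × 2.10e37 = 2.64e3 J/m³.

2.64e3 J/m³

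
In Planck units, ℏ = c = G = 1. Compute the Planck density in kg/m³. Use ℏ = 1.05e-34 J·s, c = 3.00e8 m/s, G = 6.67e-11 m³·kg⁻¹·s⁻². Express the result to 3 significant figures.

The unique combination of the constants set to 1 with dimensions of density is ρ_P = c⁵/(ℏG²).
  = 2.43e42 / 4.67e-55
  = 5.20e96 kg/m³

5.20e96 kg/m³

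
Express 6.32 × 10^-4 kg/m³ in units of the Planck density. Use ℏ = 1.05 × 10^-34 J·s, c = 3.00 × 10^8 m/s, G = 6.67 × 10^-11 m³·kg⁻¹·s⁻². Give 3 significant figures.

Planck density: ρ_P = c⁵/(ℏG²) = 5.20 × 10^96 kg/m³.
6.32 × 10^-4 / 5.20 × 10^96 = 1.21 × 10^-100

1.21 × 10^-100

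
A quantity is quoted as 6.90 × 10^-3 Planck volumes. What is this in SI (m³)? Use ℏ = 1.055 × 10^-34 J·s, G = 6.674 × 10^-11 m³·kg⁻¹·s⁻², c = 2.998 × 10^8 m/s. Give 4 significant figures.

2.915 × 10^-107 m³

One Planck volume: V_P = (ℏG/c³)^(3/2) = 4.224 × 10^-105 m³.
6.90 × 10^-3 × 4.224 × 10^-105 m³ = 2.915 × 10^-107 m³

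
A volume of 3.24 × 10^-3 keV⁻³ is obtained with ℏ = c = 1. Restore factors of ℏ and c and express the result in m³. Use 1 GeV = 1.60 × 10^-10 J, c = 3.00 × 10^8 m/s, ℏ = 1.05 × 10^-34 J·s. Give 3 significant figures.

2.47 × 10^-32 m³

Volume is [L]³ = [E]⁻³·(ℏc)³.
1 GeV⁻³ → (ℏc)³ × (1 GeV in J)⁻³ = 7.63 × 10^-48 m³.
Convert the energy scale: 3.24 × 10^-3 keV⁻³ = 3.24 × 10^15 GeV⁻³.
Result: 3.24 × 10^15 × 7.63 × 10^-48 = 2.47 × 10^-32 m³.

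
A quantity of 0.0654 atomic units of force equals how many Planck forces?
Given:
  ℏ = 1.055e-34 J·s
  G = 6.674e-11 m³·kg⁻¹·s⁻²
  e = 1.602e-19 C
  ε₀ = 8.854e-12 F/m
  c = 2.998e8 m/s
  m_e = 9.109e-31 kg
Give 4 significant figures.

atomic unit of force: F_au = E_h/a₀ = m_e²e⁶/((4πε₀)³ℏ⁴) = 8.220e-8 N
Planck force: F_P = c⁴/G = 1.210e44 N
0.0654 × 8.220e-8 / 1.210e44 = 4.441e-53

4.441e-53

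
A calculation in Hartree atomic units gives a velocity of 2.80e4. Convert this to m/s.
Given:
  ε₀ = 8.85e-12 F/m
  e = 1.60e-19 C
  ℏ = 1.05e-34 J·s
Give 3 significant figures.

One atomic unit of velocity: v_au = e²/(4πε₀ℏ) = 2.19e6 m/s.
2.80e4 × 2.19e6 m/s = 6.14e10 m/s

6.14e10 m/s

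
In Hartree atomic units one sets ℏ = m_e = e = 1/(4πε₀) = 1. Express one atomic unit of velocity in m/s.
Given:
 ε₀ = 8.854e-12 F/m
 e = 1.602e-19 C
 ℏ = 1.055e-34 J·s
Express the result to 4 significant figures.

v_au = e²/(4πε₀ℏ)
  = 2.566e-38 / 1.174e-44
  = 2.186e6 m/s

2.186e6 m/s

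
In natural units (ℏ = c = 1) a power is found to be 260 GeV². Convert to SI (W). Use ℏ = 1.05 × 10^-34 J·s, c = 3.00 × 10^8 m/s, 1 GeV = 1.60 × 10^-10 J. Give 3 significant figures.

Power is [E]/[T] = [E]²/ℏ.
1 GeV² → 1/ℏ × (1 GeV in J)² = 2.44 × 10^14 W.
Result: 260 × 2.44 × 10^14 = 6.34 × 10^16 W.

6.34 × 10^16 W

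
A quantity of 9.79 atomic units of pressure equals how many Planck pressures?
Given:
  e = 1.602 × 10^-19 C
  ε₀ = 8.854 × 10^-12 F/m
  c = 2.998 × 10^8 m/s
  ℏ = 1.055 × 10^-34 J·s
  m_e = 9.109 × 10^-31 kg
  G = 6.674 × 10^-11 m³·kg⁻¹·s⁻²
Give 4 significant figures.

atomic unit of pressure: P_au = E_h/a₀³ = m_e⁴e¹⁰/((4πε₀)⁵ℏ⁸) = 2.929 × 10^13 Pa
Planck pressure: p_P = c⁷/(ℏG²) = 4.632 × 10^113 Pa
9.79 × 2.929 × 10^13 / 4.632 × 10^113 = 6.191 × 10^-100

6.191 × 10^-100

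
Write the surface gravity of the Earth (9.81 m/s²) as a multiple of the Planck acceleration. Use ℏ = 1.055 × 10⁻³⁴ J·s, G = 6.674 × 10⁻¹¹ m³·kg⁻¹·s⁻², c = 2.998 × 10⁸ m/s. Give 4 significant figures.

Planck acceleration: a_P = √(c⁷/(ℏG)) = 5.560 × 10⁵¹ m/s².
9.81 / 5.560 × 10⁵¹ = 1.764 × 10⁻⁵¹

1.764 × 10⁻⁵¹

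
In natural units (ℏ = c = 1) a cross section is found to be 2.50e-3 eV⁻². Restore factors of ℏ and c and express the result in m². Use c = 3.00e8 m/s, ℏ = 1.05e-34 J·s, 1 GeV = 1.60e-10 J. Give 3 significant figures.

9.69e-17 m²

Area is [L]² = [E]⁻²·(ℏc)²; restore (ℏc)².
1 GeV⁻² → (ℏc)² × (1 GeV in J)⁻² = 3.88e-32 m².
Convert the energy scale: 2.50e-3 eV⁻² = 2.50e15 GeV⁻².
Result: 2.50e15 × 3.88e-32 = 9.69e-17 m².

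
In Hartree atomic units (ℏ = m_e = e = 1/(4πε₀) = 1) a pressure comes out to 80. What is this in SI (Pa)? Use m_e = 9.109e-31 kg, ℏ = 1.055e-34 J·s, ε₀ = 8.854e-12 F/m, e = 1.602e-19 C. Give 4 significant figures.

One atomic unit of pressure: P_au = E_h/a₀³ = m_e⁴e¹⁰/((4πε₀)⁵ℏ⁸) = 2.929e13 Pa.
80 × 2.929e13 Pa = 2.343e15 Pa

2.343e15 Pa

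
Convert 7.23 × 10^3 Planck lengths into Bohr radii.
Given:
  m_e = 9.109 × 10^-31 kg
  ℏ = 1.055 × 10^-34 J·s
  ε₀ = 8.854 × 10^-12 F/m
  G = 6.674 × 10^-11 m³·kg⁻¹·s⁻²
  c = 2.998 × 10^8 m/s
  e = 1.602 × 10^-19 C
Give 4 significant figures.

Planck length: ℓ_P = √(ℏG/c³) = 1.616 × 10^-35 m
Bohr radius: a₀ = 4πε₀ℏ²/(m_e e²) = 5.297 × 10^-11 m
7.23 × 10^3 × 1.616 × 10^-35 / 5.297 × 10^-11 = 2.206 × 10^-21

2.206 × 10^-21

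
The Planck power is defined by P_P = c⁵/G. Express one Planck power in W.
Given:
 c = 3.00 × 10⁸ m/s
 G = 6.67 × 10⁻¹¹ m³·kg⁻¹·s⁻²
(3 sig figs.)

3.64 × 10⁵² W

P_P = c⁵/G
  = 2.43 × 10⁴² / 6.67 × 10⁻¹¹
  = 3.64 × 10⁵² W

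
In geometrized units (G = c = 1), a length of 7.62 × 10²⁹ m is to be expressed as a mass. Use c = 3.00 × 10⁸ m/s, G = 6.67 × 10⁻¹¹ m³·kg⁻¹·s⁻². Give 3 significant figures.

1.03 × 10⁵⁷ kg

Length → mass via c²/G.
7.62 × 10²⁹ m × (c²/G) = 1.03 × 10⁵⁷ kg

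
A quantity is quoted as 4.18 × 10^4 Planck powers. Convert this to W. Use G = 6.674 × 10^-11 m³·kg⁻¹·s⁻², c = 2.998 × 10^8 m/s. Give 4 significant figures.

1.517 × 10^57 W

One Planck power: P_P = c⁵/G = 3.629 × 10^52 W.
4.18 × 10^4 × 3.629 × 10^52 W = 1.517 × 10^57 W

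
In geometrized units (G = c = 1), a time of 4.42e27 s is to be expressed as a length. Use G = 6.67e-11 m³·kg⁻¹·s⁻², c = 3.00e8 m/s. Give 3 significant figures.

Time → length via c.
4.42e27 s × (c) = 1.33e36 m

1.33e36 m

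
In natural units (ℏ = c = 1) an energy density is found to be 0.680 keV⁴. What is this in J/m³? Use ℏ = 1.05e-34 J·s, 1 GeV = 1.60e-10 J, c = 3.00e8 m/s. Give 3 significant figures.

[E]/[L]³ = [E]⁴/(ℏc)³; restore (ℏc)⁻³.
1 GeV⁴ → 1/(ℏc)³ × (1 GeV in J)⁴ = 2.10e37 J/m³.
Convert the energy scale: 0.680 keV⁴ = 6.80e-25 GeV⁴.
Result: 6.80e-25 × 2.10e37 = 1.43e13 J/m³.

1.43e13 J/m³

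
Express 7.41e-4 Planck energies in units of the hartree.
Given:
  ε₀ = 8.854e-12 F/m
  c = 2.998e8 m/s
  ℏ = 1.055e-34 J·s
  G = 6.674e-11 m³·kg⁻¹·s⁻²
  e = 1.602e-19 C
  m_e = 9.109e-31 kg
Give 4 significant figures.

Planck energy: E_P = √(ℏc⁵/G) = 1.957e9 J
hartree: E_h = m_e e⁴/(4πε₀ℏ)² = 4.354e-18 J
7.41e-4 × 1.957e9 / 4.354e-18 = 3.330e23

3.330e23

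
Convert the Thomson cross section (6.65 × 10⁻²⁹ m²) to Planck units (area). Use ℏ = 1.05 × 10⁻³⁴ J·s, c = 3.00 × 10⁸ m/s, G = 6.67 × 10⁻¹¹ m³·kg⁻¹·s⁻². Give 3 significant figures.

Planck area: A_P = ℏG/c³ = 2.59 × 10⁻⁷⁰ m².
6.65 × 10⁻²⁹ / 2.59 × 10⁻⁷⁰ = 2.56 × 10⁴¹

2.56 × 10⁴¹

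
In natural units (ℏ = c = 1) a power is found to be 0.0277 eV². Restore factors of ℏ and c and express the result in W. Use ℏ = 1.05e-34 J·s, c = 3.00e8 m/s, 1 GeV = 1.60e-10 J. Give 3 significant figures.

Power is [E]/[T] = [E]²/ℏ.
1 GeV² → 1/ℏ × (1 GeV in J)² = 2.44e14 W.
Convert the energy scale: 0.0277 eV² = 2.77e-20 GeV².
Result: 2.77e-20 × 2.44e14 = 6.75e-6 W.

6.75e-6 W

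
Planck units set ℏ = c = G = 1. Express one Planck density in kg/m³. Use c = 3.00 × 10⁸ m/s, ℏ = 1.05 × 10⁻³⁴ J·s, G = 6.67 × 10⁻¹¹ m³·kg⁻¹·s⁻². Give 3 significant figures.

The unique combination of the constants set to 1 with dimensions of density is ρ_P = c⁵/(ℏG²).
  = 2.43 × 10⁴² / 4.67 × 10⁻⁵⁵
  = 5.20 × 10⁹⁶ kg/m³

5.20 × 10⁹⁶ kg/m³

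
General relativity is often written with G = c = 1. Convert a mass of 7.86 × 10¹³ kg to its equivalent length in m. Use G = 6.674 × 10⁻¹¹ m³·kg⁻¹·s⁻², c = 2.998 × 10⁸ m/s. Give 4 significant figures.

In G = c = 1 units mass has dimensions of length; the conversion factor is G/c².
7.86 × 10¹³ kg × (G/c²) = 5.836 × 10⁻¹⁴ m

5.836 × 10⁻¹⁴ m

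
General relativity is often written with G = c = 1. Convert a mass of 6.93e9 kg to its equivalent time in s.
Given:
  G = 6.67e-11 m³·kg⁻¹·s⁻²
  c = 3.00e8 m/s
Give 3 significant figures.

1.71e-26 s

Mass → time via G/c³.
6.93e9 kg × (G/c³) = 1.71e-26 s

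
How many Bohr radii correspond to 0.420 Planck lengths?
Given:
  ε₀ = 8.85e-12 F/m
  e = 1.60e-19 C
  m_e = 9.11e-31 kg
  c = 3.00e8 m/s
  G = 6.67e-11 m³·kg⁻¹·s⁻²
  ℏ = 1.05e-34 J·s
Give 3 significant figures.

1.29e-25

Planck length: ℓ_P = √(ℏG/c³) = 1.61e-35 m
Bohr radius: a₀ = 4πε₀ℏ²/(m_e e²) = 5.26e-11 m
0.420 × 1.61e-35 / 5.26e-11 = 1.29e-25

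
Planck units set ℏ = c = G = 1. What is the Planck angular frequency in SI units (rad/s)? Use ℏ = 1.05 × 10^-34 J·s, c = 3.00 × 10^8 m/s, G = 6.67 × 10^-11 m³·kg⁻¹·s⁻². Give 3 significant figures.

The unique combination of the constants set to 1 with dimensions of angular frequency is ω_P = √(c⁵/(ℏG)).
  = √(3.47 × 10^86)
  = 1.86 × 10^43 rad/s

1.86 × 10^43 rad/s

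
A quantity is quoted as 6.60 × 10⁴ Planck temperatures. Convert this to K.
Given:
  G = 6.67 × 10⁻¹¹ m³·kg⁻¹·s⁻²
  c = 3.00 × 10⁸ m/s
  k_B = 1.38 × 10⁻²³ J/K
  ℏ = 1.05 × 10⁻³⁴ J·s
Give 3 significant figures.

One Planck temperature: T_P = √(ℏc⁵/G) / k_B = 1.42 × 10³² K.
6.60 × 10⁴ × 1.42 × 10³² K = 9.35 × 10³⁶ K

9.35 × 10³⁶ K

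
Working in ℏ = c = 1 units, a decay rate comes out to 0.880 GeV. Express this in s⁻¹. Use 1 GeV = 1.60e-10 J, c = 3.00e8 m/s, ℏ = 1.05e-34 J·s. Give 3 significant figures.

A rate is [E]/ℏ; divide by ℏ.
1 GeV → 1/ℏ × (1 GeV in J) = 1.52e24 s⁻¹.
Result: 0.880 × 1.52e24 = 1.34e24 s⁻¹.

1.34e24 s⁻¹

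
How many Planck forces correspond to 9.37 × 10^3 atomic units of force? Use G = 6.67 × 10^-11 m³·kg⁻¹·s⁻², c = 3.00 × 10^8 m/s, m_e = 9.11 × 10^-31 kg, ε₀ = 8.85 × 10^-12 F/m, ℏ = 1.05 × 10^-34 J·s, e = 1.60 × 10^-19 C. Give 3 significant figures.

atomic unit of force: F_au = E_h/a₀ = m_e²e⁶/((4πε₀)³ℏ⁴) = 8.33 × 10^-8 N
Planck force: F_P = c⁴/G = 1.21 × 10^44 N
9.37 × 10^3 × 8.33 × 10^-8 / 1.21 × 10^44 = 6.43 × 10^-48

6.43 × 10^-48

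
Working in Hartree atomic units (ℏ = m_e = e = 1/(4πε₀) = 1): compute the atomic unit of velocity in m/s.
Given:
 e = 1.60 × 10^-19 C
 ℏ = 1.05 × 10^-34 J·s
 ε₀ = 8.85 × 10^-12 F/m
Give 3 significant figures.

Dimensional analysis gives v_au = e²/(4πε₀ℏ).
  = 2.56 × 10^-38 / 1.17 × 10^-44
  = 2.19 × 10^6 m/s

2.19 × 10^6 m/s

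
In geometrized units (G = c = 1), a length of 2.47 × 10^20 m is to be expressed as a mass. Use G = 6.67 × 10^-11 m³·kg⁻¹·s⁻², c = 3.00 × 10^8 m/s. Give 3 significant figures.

3.33 × 10^47 kg

Length → mass via c²/G.
2.47 × 10^20 m × (c²/G) = 3.33 × 10^47 kg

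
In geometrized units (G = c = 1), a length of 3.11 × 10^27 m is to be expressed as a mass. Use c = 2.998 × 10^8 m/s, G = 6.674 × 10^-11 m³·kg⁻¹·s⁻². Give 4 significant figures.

Length → mass via c²/G.
3.11 × 10^27 m × (c²/G) = 4.188 × 10^54 kg

4.188 × 10^54 kg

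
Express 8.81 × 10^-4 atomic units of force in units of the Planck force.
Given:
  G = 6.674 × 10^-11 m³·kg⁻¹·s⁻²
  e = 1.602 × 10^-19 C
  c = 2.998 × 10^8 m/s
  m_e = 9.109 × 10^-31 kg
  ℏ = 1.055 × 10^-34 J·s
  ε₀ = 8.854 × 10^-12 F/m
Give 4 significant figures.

atomic unit of force: F_au = E_h/a₀ = m_e²e⁶/((4πε₀)³ℏ⁴) = 8.220 × 10^-8 N
Planck force: F_P = c⁴/G = 1.210 × 10^44 N
8.81 × 10^-4 × 8.220 × 10^-8 / 1.210 × 10^44 = 5.983 × 10^-55

5.983 × 10^-55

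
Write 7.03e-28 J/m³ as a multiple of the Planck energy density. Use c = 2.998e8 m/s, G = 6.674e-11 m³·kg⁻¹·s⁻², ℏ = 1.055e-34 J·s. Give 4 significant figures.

1.518e-141

Planck energy density: u_P = c⁷/(ℏG²) = 4.632e113 J/m³.
7.03e-28 / 4.632e113 = 1.518e-141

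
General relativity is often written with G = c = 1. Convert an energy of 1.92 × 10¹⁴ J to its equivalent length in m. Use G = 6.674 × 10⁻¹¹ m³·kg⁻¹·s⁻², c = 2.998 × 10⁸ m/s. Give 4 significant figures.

1.586 × 10⁻³⁰ m

Energy → length via G/c⁴.
1.92 × 10¹⁴ J × (G/c⁴) = 1.586 × 10⁻³⁰ m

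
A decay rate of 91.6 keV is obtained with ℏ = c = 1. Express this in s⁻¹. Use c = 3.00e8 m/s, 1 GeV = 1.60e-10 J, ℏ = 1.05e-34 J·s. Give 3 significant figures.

A rate is [E]/ℏ; divide by ℏ.
1 GeV → 1/ℏ × (1 GeV in J) = 1.52e24 s⁻¹.
Convert the energy scale: 91.6 keV = 9.16e-5 GeV.
Result: 9.16e-5 × 1.52e24 = 1.40e20 s⁻¹.

1.40e20 s⁻¹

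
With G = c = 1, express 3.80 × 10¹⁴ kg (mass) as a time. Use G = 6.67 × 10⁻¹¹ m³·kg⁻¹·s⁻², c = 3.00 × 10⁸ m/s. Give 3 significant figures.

9.39 × 10⁻²² s

Mass → time via G/c³.
3.80 × 10¹⁴ kg × (G/c³) = 9.39 × 10⁻²² s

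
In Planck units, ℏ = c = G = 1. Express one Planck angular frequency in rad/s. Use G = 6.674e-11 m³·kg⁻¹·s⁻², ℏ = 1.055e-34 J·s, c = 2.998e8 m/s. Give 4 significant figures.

1.855e43 rad/s

Dimensional analysis gives ω_P = √(c⁵/(ℏG)).
  = √(3.440e86)
  = 1.855e43 rad/s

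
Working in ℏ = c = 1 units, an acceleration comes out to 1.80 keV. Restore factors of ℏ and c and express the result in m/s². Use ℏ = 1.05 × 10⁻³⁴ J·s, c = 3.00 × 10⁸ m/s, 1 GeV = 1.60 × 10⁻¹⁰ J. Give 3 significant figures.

Acceleration is [L]/[T]² = c·[E]/ℏ.
1 GeV → c/ℏ × (1 GeV in J) = 4.57 × 10³² m/s².
Convert the energy scale: 1.80 keV = 1.80 × 10⁻⁶ GeV.
Result: 1.80 × 10⁻⁶ × 4.57 × 10³² = 8.23 × 10²⁶ m/s².

8.23 × 10²⁶ m/s²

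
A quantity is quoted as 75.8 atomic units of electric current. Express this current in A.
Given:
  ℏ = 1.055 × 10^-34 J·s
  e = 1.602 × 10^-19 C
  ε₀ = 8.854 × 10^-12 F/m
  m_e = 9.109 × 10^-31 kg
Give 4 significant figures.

One atomic unit of electric current: I_au = e E_h/ℏ = m_e e⁵/((4πε₀)²ℏ³) = 6.612 × 10^-3 A.
75.8 × 6.612 × 10^-3 A = 0.5012 A

0.5012 A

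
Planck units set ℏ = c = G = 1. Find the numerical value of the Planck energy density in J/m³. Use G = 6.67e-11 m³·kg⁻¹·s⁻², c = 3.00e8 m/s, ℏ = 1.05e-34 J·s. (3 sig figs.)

Dimensional analysis gives u_P = c⁷/(ℏG²).
  = 2.19e59 / 4.67e-55
  = 4.68e113 J/m³

4.68e113 J/m³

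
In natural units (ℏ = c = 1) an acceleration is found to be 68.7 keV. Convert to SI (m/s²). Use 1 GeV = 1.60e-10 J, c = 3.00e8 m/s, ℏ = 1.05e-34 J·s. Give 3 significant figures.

Acceleration is [L]/[T]² = c·[E]/ℏ.
1 GeV → c/ℏ × (1 GeV in J) = 4.57e32 m/s².
Convert the energy scale: 68.7 keV = 6.87e-5 GeV.
Result: 6.87e-5 × 4.57e32 = 3.14e28 m/s².

3.14e28 m/s²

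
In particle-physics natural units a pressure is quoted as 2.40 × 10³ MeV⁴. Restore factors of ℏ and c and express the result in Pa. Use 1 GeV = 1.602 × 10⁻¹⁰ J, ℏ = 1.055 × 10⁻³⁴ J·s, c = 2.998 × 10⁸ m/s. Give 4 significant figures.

Pressure is [E]/[L]³ = [E]⁴/(ℏc)³.
1 GeV⁴ → 1/(ℏc)³ × (1 GeV in J)⁴ = 2.082 × 10³⁷ Pa.
Convert the energy scale: 2.40 × 10³ MeV⁴ = 2.40 × 10⁻⁹ GeV⁴.
Result: 2.40 × 10⁻⁹ × 2.082 × 10³⁷ = 4.996 × 10²⁸ Pa.

4.996 × 10²⁸ Pa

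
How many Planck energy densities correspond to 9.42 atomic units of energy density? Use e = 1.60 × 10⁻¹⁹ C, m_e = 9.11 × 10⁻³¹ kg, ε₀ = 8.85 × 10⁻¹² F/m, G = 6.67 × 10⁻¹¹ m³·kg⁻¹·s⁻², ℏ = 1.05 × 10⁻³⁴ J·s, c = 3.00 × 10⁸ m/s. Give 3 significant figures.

atomic unit of energy density: u_au = E_h/a₀³ = m_e⁴e¹⁰/((4πε₀)⁵ℏ⁸) = 3.01 × 10¹³ J/m³
Planck energy density: u_P = c⁷/(ℏG²) = 4.68 × 10¹¹³ J/m³
9.42 × 3.01 × 10¹³ / 4.68 × 10¹¹³ = 6.06 × 10⁻¹⁰⁰

6.06 × 10⁻¹⁰⁰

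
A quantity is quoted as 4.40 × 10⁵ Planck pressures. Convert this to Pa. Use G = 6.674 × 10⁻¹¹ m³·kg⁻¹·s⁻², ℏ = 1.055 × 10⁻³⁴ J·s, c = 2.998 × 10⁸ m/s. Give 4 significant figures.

One Planck pressure: p_P = c⁷/(ℏG²) = 4.632 × 10¹¹³ Pa.
4.40 × 10⁵ × 4.632 × 10¹¹³ Pa = 2.038 × 10¹¹⁹ Pa

2.038 × 10¹¹⁹ Pa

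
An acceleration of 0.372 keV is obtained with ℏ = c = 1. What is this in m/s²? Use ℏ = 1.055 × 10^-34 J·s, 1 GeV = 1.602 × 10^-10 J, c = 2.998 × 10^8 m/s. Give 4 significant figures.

Acceleration is [L]/[T]² = c·[E]/ℏ.
1 GeV → c/ℏ × (1 GeV in J) = 4.552 × 10^32 m/s².
Convert the energy scale: 0.372 keV = 3.72 × 10^-7 GeV.
Result: 3.72 × 10^-7 × 4.552 × 10^32 = 1.693 × 10^26 m/s².

1.693 × 10^26 m/s²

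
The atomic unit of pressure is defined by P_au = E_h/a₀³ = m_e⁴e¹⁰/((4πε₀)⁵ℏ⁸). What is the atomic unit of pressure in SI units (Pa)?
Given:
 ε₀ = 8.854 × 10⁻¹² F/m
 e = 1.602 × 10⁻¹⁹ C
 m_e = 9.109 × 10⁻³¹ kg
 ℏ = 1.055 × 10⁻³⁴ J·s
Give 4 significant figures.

P_au = E_h/a₀³ = m_e⁴e¹⁰/((4πε₀)⁵ℏ⁸)
E_h = 4.354 × 10⁻¹⁸ J
a₀ = 5.297 × 10⁻¹¹ m
E_h/a₀³ = 2.929 × 10¹³ Pa

2.929 × 10¹³ Pa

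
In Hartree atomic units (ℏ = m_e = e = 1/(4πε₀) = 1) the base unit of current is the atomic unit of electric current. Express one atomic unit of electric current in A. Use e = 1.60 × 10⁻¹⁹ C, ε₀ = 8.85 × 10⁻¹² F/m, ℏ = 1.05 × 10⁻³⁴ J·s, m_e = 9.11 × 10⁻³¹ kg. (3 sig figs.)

6.67 × 10⁻³ A

I_au = e E_h/ℏ = m_e e⁵/((4πε₀)²ℏ³)
E_h = 4.38 × 10⁻¹⁸ J
e·E_h/ℏ = 6.67 × 10⁻³ A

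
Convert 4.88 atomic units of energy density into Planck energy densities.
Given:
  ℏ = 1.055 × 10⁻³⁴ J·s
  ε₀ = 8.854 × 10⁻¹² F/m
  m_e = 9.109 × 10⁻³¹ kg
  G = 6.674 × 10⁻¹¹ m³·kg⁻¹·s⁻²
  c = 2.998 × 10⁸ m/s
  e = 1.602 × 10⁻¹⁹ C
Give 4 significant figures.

atomic unit of energy density: u_au = E_h/a₀³ = m_e⁴e¹⁰/((4πε₀)⁵ℏ⁸) = 2.929 × 10¹³ J/m³
Planck energy density: u_P = c⁷/(ℏG²) = 4.632 × 10¹¹³ J/m³
4.88 × 2.929 × 10¹³ / 4.632 × 10¹¹³ = 3.086 × 10⁻¹⁰⁰

3.086 × 10⁻¹⁰⁰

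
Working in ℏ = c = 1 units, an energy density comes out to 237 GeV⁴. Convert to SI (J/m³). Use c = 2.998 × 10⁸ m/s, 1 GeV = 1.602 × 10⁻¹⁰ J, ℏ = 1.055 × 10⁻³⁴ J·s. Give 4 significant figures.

[E]/[L]³ = [E]⁴/(ℏc)³; restore (ℏc)⁻³.
1 GeV⁴ → 1/(ℏc)³ × (1 GeV in J)⁴ = 2.082 × 10³⁷ J/m³.
Result: 237 × 2.082 × 10³⁷ = 4.933 × 10³⁹ J/m³.

4.933 × 10³⁹ J/m³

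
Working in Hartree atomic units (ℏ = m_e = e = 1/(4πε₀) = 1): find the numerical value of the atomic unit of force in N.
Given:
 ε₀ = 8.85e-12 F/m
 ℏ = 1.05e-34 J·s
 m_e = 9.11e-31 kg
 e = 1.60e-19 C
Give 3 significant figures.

The unique combination of the constants set to 1 with dimensions of force is F_au = E_h/a₀ = m_e²e⁶/((4πε₀)³ℏ⁴).
E_h = 4.38e-18 J
a₀ = 5.26e-11 m
E_h/a₀ = 8.33e-8 N

8.33e-8 N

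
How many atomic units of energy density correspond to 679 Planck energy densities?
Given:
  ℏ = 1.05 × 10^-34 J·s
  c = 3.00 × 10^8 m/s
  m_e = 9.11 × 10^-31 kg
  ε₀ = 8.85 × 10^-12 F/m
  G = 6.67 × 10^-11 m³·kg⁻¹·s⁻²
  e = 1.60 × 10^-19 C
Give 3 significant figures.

1.06 × 10^103

Planck energy density: u_P = c⁷/(ℏG²) = 4.68 × 10^113 J/m³
atomic unit of energy density: u_au = E_h/a₀³ = m_e⁴e¹⁰/((4πε₀)⁵ℏ⁸) = 3.01 × 10^13 J/m³
679 × 4.68 × 10^113 / 3.01 × 10^13 = 1.06 × 10^103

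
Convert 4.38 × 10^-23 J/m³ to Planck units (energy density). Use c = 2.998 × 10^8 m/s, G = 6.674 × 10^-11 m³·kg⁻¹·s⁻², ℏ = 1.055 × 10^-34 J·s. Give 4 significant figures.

Planck energy density: u_P = c⁷/(ℏG²) = 4.632 × 10^113 J/m³.
4.38 × 10^-23 / 4.632 × 10^113 = 9.455 × 10^-137

9.455 × 10^-137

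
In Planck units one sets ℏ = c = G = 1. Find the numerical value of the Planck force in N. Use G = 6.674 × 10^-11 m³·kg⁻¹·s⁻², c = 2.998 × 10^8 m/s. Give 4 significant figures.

1.210 × 10^44 N

F_P = c⁴/G
  = 8.078 × 10^33 / 6.674 × 10^-11
  = 1.210 × 10^44 N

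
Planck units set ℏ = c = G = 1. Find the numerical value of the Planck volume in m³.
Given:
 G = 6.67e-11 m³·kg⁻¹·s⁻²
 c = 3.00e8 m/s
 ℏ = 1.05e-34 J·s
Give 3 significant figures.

From ℏ = c = G = 1 the volume scale is V_P = (ℏG/c³)^(3/2).
  = √(1.75e-209)
  = 4.18e-105 m³

4.18e-105 m³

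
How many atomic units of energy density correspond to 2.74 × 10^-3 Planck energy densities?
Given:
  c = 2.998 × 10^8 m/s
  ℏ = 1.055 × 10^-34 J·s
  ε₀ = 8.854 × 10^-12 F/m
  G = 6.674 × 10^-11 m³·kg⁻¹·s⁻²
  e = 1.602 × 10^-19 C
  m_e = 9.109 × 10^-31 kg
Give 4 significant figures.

Planck energy density: u_P = c⁷/(ℏG²) = 4.632 × 10^113 J/m³
atomic unit of energy density: u_au = E_h/a₀³ = m_e⁴e¹⁰/((4πε₀)⁵ℏ⁸) = 2.929 × 10^13 J/m³
2.74 × 10^-3 × 4.632 × 10^113 / 2.929 × 10^13 = 4.333 × 10^97

4.333 × 10^97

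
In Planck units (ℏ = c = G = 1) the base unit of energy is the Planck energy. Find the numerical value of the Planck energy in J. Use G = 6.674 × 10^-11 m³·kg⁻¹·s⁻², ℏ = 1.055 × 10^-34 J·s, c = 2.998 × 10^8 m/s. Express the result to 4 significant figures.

1.957 × 10^9 J

E_P = √(ℏc⁵/G)
  = √(3.828 × 10^18)
  = 1.957 × 10^9 J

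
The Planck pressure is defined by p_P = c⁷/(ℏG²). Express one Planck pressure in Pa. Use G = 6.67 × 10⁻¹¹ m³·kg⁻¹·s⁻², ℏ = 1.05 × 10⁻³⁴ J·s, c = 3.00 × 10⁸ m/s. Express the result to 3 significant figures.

p_P = c⁷/(ℏG²)
  = 2.19 × 10⁵⁹ / 4.67 × 10⁻⁵⁵
  = 4.68 × 10¹¹³ Pa

4.68 × 10¹¹³ Pa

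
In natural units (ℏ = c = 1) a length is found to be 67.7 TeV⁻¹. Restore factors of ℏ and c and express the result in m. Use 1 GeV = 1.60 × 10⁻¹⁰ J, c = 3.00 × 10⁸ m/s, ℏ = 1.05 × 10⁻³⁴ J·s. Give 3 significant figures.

A length is [E]⁻¹ in ℏ=c=1; restore one factor of ℏc.
1 GeV⁻¹ → ℏc × (1 GeV in J)⁻¹ = 1.97 × 10⁻¹⁶ m.
Convert the energy scale: 67.7 TeV⁻¹ = 0.0677 GeV⁻¹.
Result: 0.0677 × 1.97 × 10⁻¹⁶ = 1.33 × 10⁻¹⁷ m.

1.33 × 10⁻¹⁷ m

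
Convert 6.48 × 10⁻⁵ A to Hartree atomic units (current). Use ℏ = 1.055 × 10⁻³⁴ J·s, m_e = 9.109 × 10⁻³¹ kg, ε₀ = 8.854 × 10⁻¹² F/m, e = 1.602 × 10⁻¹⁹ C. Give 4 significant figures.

9.800 × 10⁻³

atomic unit of electric current: I_au = e E_h/ℏ = m_e e⁵/((4πε₀)²ℏ³) = 6.612 × 10⁻³ A.
6.48 × 10⁻⁵ / 6.612 × 10⁻³ = 9.800 × 10⁻³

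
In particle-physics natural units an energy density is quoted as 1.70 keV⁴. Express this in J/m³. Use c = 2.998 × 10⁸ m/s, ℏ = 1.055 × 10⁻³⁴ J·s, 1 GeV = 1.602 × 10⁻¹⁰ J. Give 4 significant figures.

3.539 × 10¹³ J/m³

[E]/[L]³ = [E]⁴/(ℏc)³; restore (ℏc)⁻³.
1 GeV⁴ → 1/(ℏc)³ × (1 GeV in J)⁴ = 2.082 × 10³⁷ J/m³.
Convert the energy scale: 1.70 keV⁴ = 1.70 × 10⁻²⁴ GeV⁴.
Result: 1.70 × 10⁻²⁴ × 2.082 × 10³⁷ = 3.539 × 10¹³ J/m³.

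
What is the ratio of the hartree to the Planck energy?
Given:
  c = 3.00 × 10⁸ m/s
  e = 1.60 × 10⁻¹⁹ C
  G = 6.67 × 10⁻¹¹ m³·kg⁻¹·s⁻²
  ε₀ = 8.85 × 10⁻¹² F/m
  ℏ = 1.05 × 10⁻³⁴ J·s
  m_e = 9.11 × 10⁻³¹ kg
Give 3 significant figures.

hartree: E_h = m_e e⁴/(4πε₀ℏ)² = 4.38 × 10⁻¹⁸ J
Planck energy: E_P = √(ℏc⁵/G) = 1.96 × 10⁹ J
ratio = 4.38 × 10⁻¹⁸ / 1.96 × 10⁹ = 2.24 × 10⁻²⁷

2.24 × 10⁻²⁷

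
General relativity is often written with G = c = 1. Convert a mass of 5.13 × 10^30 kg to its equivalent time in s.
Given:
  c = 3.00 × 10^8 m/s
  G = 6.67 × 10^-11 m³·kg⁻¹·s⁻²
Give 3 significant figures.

1.27 × 10^-5 s

Mass → time via G/c³.
5.13 × 10^30 kg × (G/c³) = 1.27 × 10^-5 s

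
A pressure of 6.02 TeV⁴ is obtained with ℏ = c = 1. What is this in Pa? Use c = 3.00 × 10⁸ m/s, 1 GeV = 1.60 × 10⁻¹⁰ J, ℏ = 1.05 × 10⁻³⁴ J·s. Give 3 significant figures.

1.26 × 10⁵⁰ Pa

Pressure is [E]/[L]³ = [E]⁴/(ℏc)³.
1 GeV⁴ → 1/(ℏc)³ × (1 GeV in J)⁴ = 2.10 × 10³⁷ Pa.
Convert the energy scale: 6.02 TeV⁴ = 6.02 × 10¹² GeV⁴.
Result: 6.02 × 10¹² × 2.10 × 10³⁷ = 1.26 × 10⁵⁰ Pa.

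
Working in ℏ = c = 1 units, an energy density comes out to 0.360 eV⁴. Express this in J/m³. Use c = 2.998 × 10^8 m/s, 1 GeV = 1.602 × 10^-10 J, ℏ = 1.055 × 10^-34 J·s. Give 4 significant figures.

[E]/[L]³ = [E]⁴/(ℏc)³; restore (ℏc)⁻³.
1 GeV⁴ → 1/(ℏc)³ × (1 GeV in J)⁴ = 2.082 × 10^37 J/m³.
Convert the energy scale: 0.360 eV⁴ = 3.60 × 10^-37 GeV⁴.
Result: 3.60 × 10^-37 × 2.082 × 10^37 = 7.494 J/m³.

7.494 J/m³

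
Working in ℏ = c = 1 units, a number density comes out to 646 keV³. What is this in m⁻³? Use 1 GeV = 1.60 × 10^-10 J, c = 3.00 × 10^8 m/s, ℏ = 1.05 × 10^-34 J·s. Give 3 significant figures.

8.47 × 10^31 m⁻³

Number density is [L]⁻³ = [E]³/(ℏc)³.
1 GeV³ → 1/(ℏc)³ × (1 GeV in J)³ = 1.31 × 10^47 m⁻³.
Convert the energy scale: 646 keV³ = 6.46 × 10^-16 GeV³.
Result: 6.46 × 10^-16 × 1.31 × 10^47 = 8.47 × 10^31 m⁻³.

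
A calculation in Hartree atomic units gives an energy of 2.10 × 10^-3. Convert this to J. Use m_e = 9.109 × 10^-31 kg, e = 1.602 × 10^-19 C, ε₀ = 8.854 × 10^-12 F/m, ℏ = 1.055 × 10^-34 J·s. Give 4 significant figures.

9.144 × 10^-21 J

One hartree: E_h = m_e e⁴/(4πε₀ℏ)² = 4.354 × 10^-18 J.
2.10 × 10^-3 × 4.354 × 10^-18 J = 9.144 × 10^-21 J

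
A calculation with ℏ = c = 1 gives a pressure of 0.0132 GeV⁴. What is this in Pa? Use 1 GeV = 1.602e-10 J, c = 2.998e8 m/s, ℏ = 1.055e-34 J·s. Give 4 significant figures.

Pressure is [E]/[L]³ = [E]⁴/(ℏc)³.
1 GeV⁴ → 1/(ℏc)³ × (1 GeV in J)⁴ = 2.082e37 Pa.
Result: 0.0132 × 2.082e37 = 2.748e35 Pa.

2.748e35 Pa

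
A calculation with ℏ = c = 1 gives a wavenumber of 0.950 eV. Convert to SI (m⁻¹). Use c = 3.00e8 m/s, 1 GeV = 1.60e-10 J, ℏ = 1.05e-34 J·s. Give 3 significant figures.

Inverse length is [E]/(ℏc).
1 GeV → 1/(ℏc) × (1 GeV in J) = 5.08e15 m⁻¹.
Convert the energy scale: 0.950 eV = 9.50e-10 GeV.
Result: 9.50e-10 × 5.08e15 = 4.83e6 m⁻¹.

4.83e6 m⁻¹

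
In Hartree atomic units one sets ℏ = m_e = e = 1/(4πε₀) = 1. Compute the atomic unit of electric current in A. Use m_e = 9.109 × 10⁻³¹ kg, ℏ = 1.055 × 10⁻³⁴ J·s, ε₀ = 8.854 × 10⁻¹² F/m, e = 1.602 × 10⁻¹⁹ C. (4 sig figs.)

6.612 × 10⁻³ A

I_au = e E_h/ℏ = m_e e⁵/((4πε₀)²ℏ³)
E_h = 4.354 × 10⁻¹⁸ J
e·E_h/ℏ = 6.612 × 10⁻³ A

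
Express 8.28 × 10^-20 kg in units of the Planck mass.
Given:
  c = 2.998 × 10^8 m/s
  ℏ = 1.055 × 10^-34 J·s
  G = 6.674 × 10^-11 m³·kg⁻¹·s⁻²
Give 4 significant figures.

3.803 × 10^-12

Planck mass: m_P = √(ℏc/G) = 2.177 × 10^-8 kg.
8.28 × 10^-20 / 2.177 × 10^-8 = 3.803 × 10^-12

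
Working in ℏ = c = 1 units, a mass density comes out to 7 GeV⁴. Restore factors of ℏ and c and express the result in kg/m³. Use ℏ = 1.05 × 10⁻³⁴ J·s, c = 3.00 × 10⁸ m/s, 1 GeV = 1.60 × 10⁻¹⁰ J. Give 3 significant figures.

1.63 × 10²¹ kg/m³

Mass density is [E]/(c²[L]³) = [E]⁴/(ℏ³c⁵).
1 GeV⁴ → 1/(ℏ³c⁵) × (1 GeV in J)⁴ = 2.33 × 10²⁰ kg/m³.
Result: 7 × 2.33 × 10²⁰ = 1.63 × 10²¹ kg/m³.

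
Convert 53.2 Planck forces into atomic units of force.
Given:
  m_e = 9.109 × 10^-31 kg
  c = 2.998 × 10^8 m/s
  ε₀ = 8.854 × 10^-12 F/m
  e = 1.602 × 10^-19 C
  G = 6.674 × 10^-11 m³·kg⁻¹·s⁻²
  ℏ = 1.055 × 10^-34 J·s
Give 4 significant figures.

Planck force: F_P = c⁴/G = 1.210 × 10^44 N
atomic unit of force: F_au = E_h/a₀ = m_e²e⁶/((4πε₀)³ℏ⁴) = 8.220 × 10^-8 N
53.2 × 1.210 × 10^44 / 8.220 × 10^-8 = 7.834 × 10^52

7.834 × 10^52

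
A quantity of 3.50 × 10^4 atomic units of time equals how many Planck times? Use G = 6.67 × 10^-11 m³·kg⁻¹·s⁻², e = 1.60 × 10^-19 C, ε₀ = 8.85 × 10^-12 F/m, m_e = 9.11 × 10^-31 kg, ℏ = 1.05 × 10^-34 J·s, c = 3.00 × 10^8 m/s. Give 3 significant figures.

atomic unit of time: τ_au = (4πε₀)²ℏ³/(m_e e⁴) = 2.40 × 10^-17 s
Planck time: t_P = √(ℏG/c⁵) = 5.37 × 10^-44 s
3.50 × 10^4 × 2.40 × 10^-17 / 5.37 × 10^-44 = 1.56 × 10^31

1.56 × 10^31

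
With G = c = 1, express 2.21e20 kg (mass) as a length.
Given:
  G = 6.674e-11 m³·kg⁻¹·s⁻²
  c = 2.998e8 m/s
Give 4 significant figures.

In G = c = 1 units mass has dimensions of length; the conversion factor is G/c².
2.21e20 kg × (G/c²) = 1.641e-7 m

1.641e-7 m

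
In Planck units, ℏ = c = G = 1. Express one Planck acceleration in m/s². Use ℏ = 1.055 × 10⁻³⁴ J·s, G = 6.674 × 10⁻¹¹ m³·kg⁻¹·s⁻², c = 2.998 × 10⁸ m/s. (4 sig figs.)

5.560 × 10⁵¹ m/s²

Dimensional analysis gives a_P = √(c⁷/(ℏG)).
  = √(3.092 × 10¹⁰³)
  = 5.560 × 10⁵¹ m/s²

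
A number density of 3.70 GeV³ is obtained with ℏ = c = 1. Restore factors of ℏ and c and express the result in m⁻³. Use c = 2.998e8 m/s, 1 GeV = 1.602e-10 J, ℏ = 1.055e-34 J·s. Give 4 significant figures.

4.808e47 m⁻³

Number density is [L]⁻³ = [E]³/(ℏc)³.
1 GeV³ → 1/(ℏc)³ × (1 GeV in J)³ = 1.299e47 m⁻³.
Result: 3.70 × 1.299e47 = 4.808e47 m⁻³.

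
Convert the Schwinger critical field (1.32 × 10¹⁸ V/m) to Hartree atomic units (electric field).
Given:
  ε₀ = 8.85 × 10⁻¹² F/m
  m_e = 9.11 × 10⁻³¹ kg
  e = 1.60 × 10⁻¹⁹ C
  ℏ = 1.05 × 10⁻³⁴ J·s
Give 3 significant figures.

2.54 × 10⁶

atomic unit of electric field: E_au = E_h/(e a₀) = m_e²e⁵/((4πε₀)³ℏ⁴) = 5.20 × 10¹¹ V/m.
1.32 × 10¹⁸ / 5.20 × 10¹¹ = 2.54 × 10⁶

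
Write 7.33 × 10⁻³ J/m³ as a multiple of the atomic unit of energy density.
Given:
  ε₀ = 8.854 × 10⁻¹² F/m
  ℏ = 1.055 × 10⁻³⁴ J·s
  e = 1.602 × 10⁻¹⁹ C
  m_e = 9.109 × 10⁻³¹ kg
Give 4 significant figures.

2.502 × 10⁻¹⁶

atomic unit of energy density: u_au = E_h/a₀³ = m_e⁴e¹⁰/((4πε₀)⁵ℏ⁸) = 2.929 × 10¹³ J/m³.
7.33 × 10⁻³ / 2.929 × 10¹³ = 2.502 × 10⁻¹⁶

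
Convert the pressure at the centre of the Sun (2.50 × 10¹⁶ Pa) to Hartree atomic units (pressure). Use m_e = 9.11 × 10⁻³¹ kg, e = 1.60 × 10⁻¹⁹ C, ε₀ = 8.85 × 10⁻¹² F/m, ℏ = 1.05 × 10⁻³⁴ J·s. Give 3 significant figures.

830

atomic unit of pressure: P_au = E_h/a₀³ = m_e⁴e¹⁰/((4πε₀)⁵ℏ⁸) = 3.01 × 10¹³ Pa.
2.50 × 10¹⁶ / 3.01 × 10¹³ = 830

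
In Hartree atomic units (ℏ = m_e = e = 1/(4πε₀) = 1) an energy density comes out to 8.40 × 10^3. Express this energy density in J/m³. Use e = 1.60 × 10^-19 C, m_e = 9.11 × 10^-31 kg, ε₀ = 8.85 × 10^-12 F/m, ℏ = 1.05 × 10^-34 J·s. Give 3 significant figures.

2.53 × 10^17 J/m³

One atomic unit of energy density: u_au = E_h/a₀³ = m_e⁴e¹⁰/((4πε₀)⁵ℏ⁸) = 3.01 × 10^13 J/m³.
8.40 × 10^3 × 3.01 × 10^13 J/m³ = 2.53 × 10^17 J/m³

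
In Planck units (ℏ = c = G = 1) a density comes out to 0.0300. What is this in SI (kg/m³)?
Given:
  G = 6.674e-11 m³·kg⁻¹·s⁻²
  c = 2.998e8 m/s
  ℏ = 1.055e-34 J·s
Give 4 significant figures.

1.546e95 kg/m³

One Planck density: ρ_P = c⁵/(ℏG²) = 5.154e96 kg/m³.
0.0300 × 5.154e96 kg/m³ = 1.546e95 kg/m³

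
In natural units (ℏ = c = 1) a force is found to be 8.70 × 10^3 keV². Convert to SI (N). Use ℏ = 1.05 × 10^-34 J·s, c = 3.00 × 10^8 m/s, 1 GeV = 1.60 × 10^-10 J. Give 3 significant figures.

Force is [E]/[L] = [E]²/(ℏc); restore (ℏc)⁻¹.
1 GeV² → 1/(ℏc) × (1 GeV in J)² = 8.13 × 10^5 N.
Convert the energy scale: 8.70 × 10^3 keV² = 8.70 × 10^-9 GeV².
Result: 8.70 × 10^-9 × 8.13 × 10^5 = 7.07 × 10^-3 N.

7.07 × 10^-3 N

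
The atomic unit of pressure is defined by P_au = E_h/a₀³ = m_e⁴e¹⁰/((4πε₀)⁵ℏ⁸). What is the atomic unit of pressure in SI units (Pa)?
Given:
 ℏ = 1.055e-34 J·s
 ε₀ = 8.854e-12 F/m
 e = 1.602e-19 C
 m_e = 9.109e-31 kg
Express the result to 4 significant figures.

P_au = E_h/a₀³ = m_e⁴e¹⁰/((4πε₀)⁵ℏ⁸)
E_h = 4.354e-18 J
a₀ = 5.297e-11 m
E_h/a₀³ = 2.929e13 Pa

2.929e13 Pa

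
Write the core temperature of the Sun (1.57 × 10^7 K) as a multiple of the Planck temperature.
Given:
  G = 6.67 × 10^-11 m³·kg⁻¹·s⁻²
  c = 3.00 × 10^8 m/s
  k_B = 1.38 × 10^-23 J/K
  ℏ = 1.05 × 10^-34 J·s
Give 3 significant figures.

1.11 × 10^-25

Planck temperature: T_P = √(ℏc⁵/G) / k_B = 1.42 × 10^32 K.
1.57 × 10^7 / 1.42 × 10^32 = 1.11 × 10^-25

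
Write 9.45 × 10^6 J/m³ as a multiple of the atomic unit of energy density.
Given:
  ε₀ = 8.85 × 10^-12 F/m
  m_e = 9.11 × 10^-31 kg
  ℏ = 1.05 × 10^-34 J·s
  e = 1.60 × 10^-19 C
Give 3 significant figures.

atomic unit of energy density: u_au = E_h/a₀³ = m_e⁴e¹⁰/((4πε₀)⁵ℏ⁸) = 3.01 × 10^13 J/m³.
9.45 × 10^6 / 3.01 × 10^13 = 3.14 × 10^-7

3.14 × 10^-7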